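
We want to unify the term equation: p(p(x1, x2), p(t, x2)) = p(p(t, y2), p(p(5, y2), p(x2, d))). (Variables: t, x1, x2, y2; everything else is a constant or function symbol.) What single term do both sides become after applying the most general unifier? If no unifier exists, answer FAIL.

FAIL

Decompose p/2: p(x1, x2) = p(t, y2),  p(t, x2) = p(p(5, y2), p(x2, d)).
Decompose p/2: x1 = t,  x2 = y2.
Bind x1 := t; no other remaining equation mentions x1.
Bind x2 := y2; substituting into the remaining equation gives: p(t, y2) = p(p(5, y2), p(y2, d)).
Decompose p/2: t = p(5, y2),  y2 = p(y2, d).
Bind t := p(5, y2); no other remaining equation mentions t. Substituting into the earlier binding gives x1 := p(5, y2).
Occurs check fails: y2 occurs in p(y2, d); the equation y2 = p(y2, d) has no finite solution.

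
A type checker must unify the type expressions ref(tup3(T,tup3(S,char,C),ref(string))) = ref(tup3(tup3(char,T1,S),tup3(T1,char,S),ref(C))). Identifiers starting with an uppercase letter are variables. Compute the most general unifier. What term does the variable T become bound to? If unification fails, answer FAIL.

tup3(char,string,string)

Decompose ref/1: tup3(T,tup3(S,char,C),ref(string)) = tup3(tup3(char,T1,S),tup3(T1,char,S),ref(C)).
Decompose tup3/3: T = tup3(char,T1,S),  tup3(S,char,C) = tup3(T1,char,S),  ref(string) = ref(C).
Bind T := tup3(char,T1,S); no other remaining equation mentions T.
Decompose tup3/3: S = T1,  char = char,  C = S.
Bind S := T1; substituting into the one remaining equation that mentions S gives: C = T1. Substituting into the earlier binding gives T := tup3(char,T1,T1).
Delete trivial equation char = char.
Bind C := T1; substituting into the remaining equation gives: ref(string) = ref(T1).
Decompose ref/1: string = T1.
Bind T1 := string. Substituting into the earlier bindings gives T := tup3(char,string,string), S := string, C := string.
MGU = { T ↦ tup3(char,string,string), S ↦ string, C ↦ string, T1 ↦ string }, so T ↦ tup3(char,string,string).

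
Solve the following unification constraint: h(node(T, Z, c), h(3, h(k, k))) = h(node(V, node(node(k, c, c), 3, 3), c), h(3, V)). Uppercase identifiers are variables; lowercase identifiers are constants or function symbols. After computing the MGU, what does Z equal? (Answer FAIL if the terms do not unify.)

Decompose h/2: node(T, Z, c) = node(V, node(node(k, c, c), 3, 3), c),  h(3, h(k, k)) = h(3, V).
Decompose node/3: T = V,  Z = node(node(k, c, c), 3, 3),  c = c.
Bind T := V; no other remaining equation mentions T.
Bind Z := node(node(k, c, c), 3, 3); no other remaining equation mentions Z.
Delete trivial equation c = c.
Decompose h/2: 3 = 3,  h(k, k) = V.
Delete trivial equation 3 = 3.
Bind V := h(k, k). Substituting into the earlier binding gives T := h(k, k).
MGU = { T ↦ h(k, k), Z ↦ node(node(k, c, c), 3, 3), V ↦ h(k, k) }, so Z ↦ node(node(k, c, c), 3, 3).

node(node(k, c, c), 3, 3)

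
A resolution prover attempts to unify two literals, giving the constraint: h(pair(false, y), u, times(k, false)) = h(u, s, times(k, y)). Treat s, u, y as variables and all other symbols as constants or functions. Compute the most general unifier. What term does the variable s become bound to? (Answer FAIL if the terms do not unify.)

Decompose h/3: pair(false, y) = u,  u = s,  times(k, false) = times(k, y).
Bind u := pair(false, y); substituting into the one remaining equation that mentions u gives: pair(false, y) = s.
Bind s := pair(false, y); no other remaining equation mentions s.
Decompose times/2: k = k,  false = y.
Delete trivial equation k = k.
Bind y := false. Substituting into the earlier bindings gives u := pair(false, false), s := pair(false, false).
MGU = { u := pair(false, false), s := pair(false, false), y := false }, so s := pair(false, false).

pair(false, false)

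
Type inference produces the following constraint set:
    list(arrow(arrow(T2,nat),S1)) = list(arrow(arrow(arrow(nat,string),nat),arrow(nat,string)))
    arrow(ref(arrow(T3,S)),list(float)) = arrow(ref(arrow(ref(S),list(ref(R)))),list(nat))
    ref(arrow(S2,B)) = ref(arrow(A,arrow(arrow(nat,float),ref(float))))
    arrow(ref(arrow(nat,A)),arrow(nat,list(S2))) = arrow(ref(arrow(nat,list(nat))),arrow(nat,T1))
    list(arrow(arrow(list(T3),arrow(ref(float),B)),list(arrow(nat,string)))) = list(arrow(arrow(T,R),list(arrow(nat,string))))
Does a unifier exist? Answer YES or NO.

Decompose list/1: arrow(arrow(T2,nat),S1) = arrow(arrow(arrow(nat,string),nat),arrow(nat,string)).
Decompose arrow/2: arrow(T2,nat) = arrow(arrow(nat,string),nat),  S1 = arrow(nat,string).
Decompose arrow/2: T2 = arrow(nat,string),  nat = nat.
Bind T2 := arrow(nat,string); no other remaining equation mentions T2.
Delete trivial equation nat = nat.
Bind S1 := arrow(nat,string); no other remaining equation mentions S1.
Decompose arrow/2: ref(arrow(T3,S)) = ref(arrow(ref(S),list(ref(R)))),  list(float) = list(nat).
Decompose ref/1: arrow(T3,S) = arrow(ref(S),list(ref(R))).
Decompose arrow/2: T3 = ref(S),  S = list(ref(R)).
Bind T3 := ref(S); substituting into the one remaining equation that mentions T3 gives: list(arrow(arrow(list(ref(S)),arrow(ref(float),B)),list(arrow(nat,string)))) = list(arrow(arrow(T,R),list(arrow(nat,string)))).
Bind S := list(ref(R)); substituting into the one remaining equation that mentions S gives: list(arrow(arrow(list(ref(list(ref(R)))),arrow(ref(float),B)),list(arrow(nat,string)))) = list(arrow(arrow(T,R),list(arrow(nat,string)))). Substituting into the earlier binding gives T3 := ref(list(ref(R))).
Decompose list/1: float = nat.
Clash: constants float and nat differ; no unifier exists.

NO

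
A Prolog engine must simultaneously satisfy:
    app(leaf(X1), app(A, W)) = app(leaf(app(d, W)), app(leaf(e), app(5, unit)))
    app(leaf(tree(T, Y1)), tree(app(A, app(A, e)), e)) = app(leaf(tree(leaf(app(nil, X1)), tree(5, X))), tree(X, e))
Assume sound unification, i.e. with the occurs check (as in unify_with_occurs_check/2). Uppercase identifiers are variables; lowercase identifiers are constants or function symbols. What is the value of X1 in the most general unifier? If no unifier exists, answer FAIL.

Decompose app/2: leaf(X1) = leaf(app(d, W)),  app(A, W) = app(leaf(e), app(5, unit)).
Decompose leaf/1: X1 = app(d, W).
Bind X1 := app(d, W); substituting into the one remaining equation that mentions X1 gives: app(leaf(tree(T, Y1)), tree(app(A, app(A, e)), e)) = app(leaf(tree(leaf(app(nil, app(d, W))), tree(5, X))), tree(X, e)).
Decompose app/2: A = leaf(e),  W = app(5, unit).
Bind A := leaf(e); substituting into the one remaining equation that mentions A gives: app(leaf(tree(T, Y1)), tree(app(leaf(e), app(leaf(e), e)), e)) = app(leaf(tree(leaf(app(nil, app(d, W))), tree(5, X))), tree(X, e)).
Bind W := app(5, unit); substituting into the remaining equation gives: app(leaf(tree(T, Y1)), tree(app(leaf(e), app(leaf(e), e)), e)) = app(leaf(tree(leaf(app(nil, app(d, app(5, unit)))), tree(5, X))), tree(X, e)). Substituting into the earlier binding gives X1 := app(d, app(5, unit)).
Decompose app/2: leaf(tree(T, Y1)) = leaf(tree(leaf(app(nil, app(d, app(5, unit)))), tree(5, X))),  tree(app(leaf(e), app(leaf(e), e)), e) = tree(X, e).
Decompose leaf/1: tree(T, Y1) = tree(leaf(app(nil, app(d, app(5, unit)))), tree(5, X)).
Decompose tree/2: T = leaf(app(nil, app(d, app(5, unit)))),  Y1 = tree(5, X).
Bind T := leaf(app(nil, app(d, app(5, unit)))); no other remaining equation mentions T.
Bind Y1 := tree(5, X); no other remaining equation mentions Y1.
Decompose tree/2: app(leaf(e), app(leaf(e), e)) = X,  e = e.
Bind X := app(leaf(e), app(leaf(e), e)); no other remaining equation mentions X. Substituting into the earlier binding gives Y1 := tree(5, app(leaf(e), app(leaf(e), e))).
Delete trivial equation e = e.
MGU = { X1 -> app(d, app(5, unit)), A -> leaf(e), W -> app(5, unit), T -> leaf(app(nil, app(d, app(5, unit)))), Y1 -> tree(5, app(leaf(e), app(leaf(e), e))), X -> app(leaf(e), app(leaf(e), e)) }, so X1 -> app(d, app(5, unit)).

app(d, app(5, unit))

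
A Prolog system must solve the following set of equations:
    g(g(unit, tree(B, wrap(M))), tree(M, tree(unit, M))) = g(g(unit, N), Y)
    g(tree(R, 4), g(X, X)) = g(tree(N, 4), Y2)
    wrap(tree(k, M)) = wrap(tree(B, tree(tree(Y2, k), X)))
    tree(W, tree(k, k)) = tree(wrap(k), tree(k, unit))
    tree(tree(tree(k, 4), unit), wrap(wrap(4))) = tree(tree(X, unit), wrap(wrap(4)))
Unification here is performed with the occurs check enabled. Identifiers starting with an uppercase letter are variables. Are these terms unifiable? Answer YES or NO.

Decompose g/2: g(unit, tree(B, wrap(M))) = g(unit, N),  tree(M, tree(unit, M)) = Y.
Decompose g/2: unit = unit,  tree(B, wrap(M)) = N.
Delete trivial equation unit = unit.
Bind N := tree(B, wrap(M)); substituting into the one remaining equation that mentions N gives: g(tree(R, 4), g(X, X)) = g(tree(tree(B, wrap(M)), 4), Y2).
Bind Y := tree(M, tree(unit, M)); no other remaining equation mentions Y.
Decompose g/2: tree(R, 4) = tree(tree(B, wrap(M)), 4),  g(X, X) = Y2.
Decompose tree/2: R = tree(B, wrap(M)),  4 = 4.
Bind R := tree(B, wrap(M)); no other remaining equation mentions R.
Delete trivial equation 4 = 4.
Bind Y2 := g(X, X); substituting into the one remaining equation that mentions Y2 gives: wrap(tree(k, M)) = wrap(tree(B, tree(tree(g(X, X), k), X))).
Decompose wrap/1: tree(k, M) = tree(B, tree(tree(g(X, X), k), X)).
Decompose tree/2: k = B,  M = tree(tree(g(X, X), k), X).
Bind B := k; no other remaining equation mentions B. Substituting into the earlier bindings gives N := tree(k, wrap(M)), R := tree(k, wrap(M)).
Bind M := tree(tree(g(X, X), k), X); no other remaining equation mentions M. Substituting into the earlier bindings gives N := tree(k, wrap(tree(tree(g(X, X), k), X))), Y := tree(tree(tree(g(X, X), k), X), tree(unit, tree(tree(g(X, X), k), X))), R := tree(k, wrap(tree(tree(g(X, X), k), X))).
Decompose tree/2: W = wrap(k),  tree(k, k) = tree(k, unit).
Bind W := wrap(k); no other remaining equation mentions W.
Decompose tree/2: k = k,  k = unit.
Delete trivial equation k = k.
Clash: constants k and unit differ; no unifier exists.

NO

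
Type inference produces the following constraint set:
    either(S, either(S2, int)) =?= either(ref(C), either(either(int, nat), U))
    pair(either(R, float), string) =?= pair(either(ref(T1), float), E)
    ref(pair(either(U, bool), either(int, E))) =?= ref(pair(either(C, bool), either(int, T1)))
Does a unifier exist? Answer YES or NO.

YES

Decompose either/2: S =?= ref(C),  either(S2, int) =?= either(either(int, nat), U).
Bind S := ref(C); no other remaining equation mentions S.
Decompose either/2: S2 =?= either(int, nat),  int =?= U.
Bind S2 := either(int, nat); no other remaining equation mentions S2.
Bind U := int; substituting into the one remaining equation that mentions U gives: ref(pair(either(int, bool), either(int, E))) =?= ref(pair(either(C, bool), either(int, T1))).
Decompose pair/2: either(R, float) =?= either(ref(T1), float),  string =?= E.
Decompose either/2: R =?= ref(T1),  float =?= float.
Bind R := ref(T1); no other remaining equation mentions R.
Delete trivial equation float =?= float.
Bind E := string; substituting into the remaining equation gives: ref(pair(either(int, bool), either(int, string))) =?= ref(pair(either(C, bool), either(int, T1))).
Decompose ref/1: pair(either(int, bool), either(int, string)) =?= pair(either(C, bool), either(int, T1)).
Decompose pair/2: either(int, bool) =?= either(C, bool),  either(int, string) =?= either(int, T1).
Decompose either/2: int =?= C,  bool =?= bool.
Bind C := int; no other remaining equation mentions C. Substituting into the earlier binding gives S := ref(int).
Delete trivial equation bool =?= bool.
Decompose either/2: int =?= int,  string =?= T1.
Delete trivial equation int =?= int.
Bind T1 := string. Substituting into the earlier binding gives R := ref(string).
No equations remain and no clash or occurs-check failure arose, so a unifier exists.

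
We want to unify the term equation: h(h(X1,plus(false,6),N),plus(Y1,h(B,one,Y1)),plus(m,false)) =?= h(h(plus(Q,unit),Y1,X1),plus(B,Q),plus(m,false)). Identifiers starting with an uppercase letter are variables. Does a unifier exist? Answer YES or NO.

Decompose h/3: h(X1,plus(false,6),N) =?= h(plus(Q,unit),Y1,X1),  plus(Y1,h(B,one,Y1)) =?= plus(B,Q),  plus(m,false) =?= plus(m,false).
Decompose h/3: X1 =?= plus(Q,unit),  plus(false,6) =?= Y1,  N =?= X1.
Bind X1 := plus(Q,unit); substituting into the one remaining equation that mentions X1 gives: N =?= plus(Q,unit).
Bind Y1 := plus(false,6); substituting into the one remaining equation that mentions Y1 gives: plus(plus(false,6),h(B,one,plus(false,6))) =?= plus(B,Q).
Bind N := plus(Q,unit); no other remaining equation mentions N.
Decompose plus/2: plus(false,6) =?= B,  h(B,one,plus(false,6)) =?= Q.
Bind B := plus(false,6); substituting into the one remaining equation that mentions B gives: h(plus(false,6),one,plus(false,6)) =?= Q.
Bind Q := h(plus(false,6),one,plus(false,6)); no other remaining equation mentions Q. Substituting into the earlier bindings gives X1 := plus(h(plus(false,6),one,plus(false,6)),unit), N := plus(h(plus(false,6),one,plus(false,6)),unit).
Delete trivial equation plus(m,false) =?= plus(m,false).
No equations remain and no clash or occurs-check failure arose, so a unifier exists.

YES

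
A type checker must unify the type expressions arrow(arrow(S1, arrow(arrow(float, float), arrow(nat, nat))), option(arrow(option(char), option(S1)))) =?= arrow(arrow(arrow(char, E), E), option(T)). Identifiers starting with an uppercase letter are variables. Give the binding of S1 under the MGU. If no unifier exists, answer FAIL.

Decompose arrow/2: arrow(S1, arrow(arrow(float, float), arrow(nat, nat))) =?= arrow(arrow(char, E), E),  option(arrow(option(char), option(S1))) =?= option(T).
Decompose arrow/2: S1 =?= arrow(char, E),  arrow(arrow(float, float), arrow(nat, nat)) =?= E.
Bind S1 := arrow(char, E); substituting into the one remaining equation that mentions S1 gives: option(arrow(option(char), option(arrow(char, E)))) =?= option(T).
Bind E := arrow(arrow(float, float), arrow(nat, nat)); substituting into the remaining equation gives: option(arrow(option(char), option(arrow(char, arrow(arrow(float, float), arrow(nat, nat)))))) =?= option(T). Substituting into the earlier binding gives S1 := arrow(char, arrow(arrow(float, float), arrow(nat, nat))).
Decompose option/1: arrow(option(char), option(arrow(char, arrow(arrow(float, float), arrow(nat, nat))))) =?= T.
Bind T := arrow(option(char), option(arrow(char, arrow(arrow(float, float), arrow(nat, nat))))).
MGU = { S1 -> arrow(char, arrow(arrow(float, float), arrow(nat, nat))), E -> arrow(arrow(float, float), arrow(nat, nat)), T -> arrow(option(char), option(arrow(char, arrow(arrow(float, float), arrow(nat, nat))))) }, so S1 -> arrow(char, arrow(arrow(float, float), arrow(nat, nat))).

arrow(char, arrow(arrow(float, float), arrow(nat, nat)))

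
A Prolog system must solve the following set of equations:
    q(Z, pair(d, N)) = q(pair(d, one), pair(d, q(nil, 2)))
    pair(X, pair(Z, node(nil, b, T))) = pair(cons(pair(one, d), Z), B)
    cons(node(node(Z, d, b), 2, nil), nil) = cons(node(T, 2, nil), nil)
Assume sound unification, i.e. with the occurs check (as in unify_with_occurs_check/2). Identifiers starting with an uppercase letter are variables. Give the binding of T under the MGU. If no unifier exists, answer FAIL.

node(pair(d, one), d, b)

Decompose q/2: Z = pair(d, one),  pair(d, N) = pair(d, q(nil, 2)).
Bind Z := pair(d, one); substituting into the 2 remaining equations that mention Z gives: pair(X, pair(pair(d, one), node(nil, b, T))) = pair(cons(pair(one, d), pair(d, one)), B),  cons(node(node(pair(d, one), d, b), 2, nil), nil) = cons(node(T, 2, nil), nil).
Decompose pair/2: d = d,  N = q(nil, 2).
Delete trivial equation d = d.
Bind N := q(nil, 2); no other remaining equation mentions N.
Decompose pair/2: X = cons(pair(one, d), pair(d, one)),  pair(pair(d, one), node(nil, b, T)) = B.
Bind X := cons(pair(one, d), pair(d, one)); no other remaining equation mentions X.
Bind B := pair(pair(d, one), node(nil, b, T)); no other remaining equation mentions B.
Decompose cons/2: node(node(pair(d, one), d, b), 2, nil) = node(T, 2, nil),  nil = nil.
Decompose node/3: node(pair(d, one), d, b) = T,  2 = 2,  nil = nil.
Bind T := node(pair(d, one), d, b); no other remaining equation mentions T. Substituting into the earlier binding gives B := pair(pair(d, one), node(nil, b, node(pair(d, one), d, b))).
Delete trivial equation 2 = 2.
Delete trivial equation nil = nil.
Delete trivial equation nil = nil.
MGU = { Z = pair(d, one), N = q(nil, 2), X = cons(pair(one, d), pair(d, one)), B = pair(pair(d, one), node(nil, b, node(pair(d, one), d, b))), T = node(pair(d, one), d, b) }, so T = node(pair(d, one), d, b).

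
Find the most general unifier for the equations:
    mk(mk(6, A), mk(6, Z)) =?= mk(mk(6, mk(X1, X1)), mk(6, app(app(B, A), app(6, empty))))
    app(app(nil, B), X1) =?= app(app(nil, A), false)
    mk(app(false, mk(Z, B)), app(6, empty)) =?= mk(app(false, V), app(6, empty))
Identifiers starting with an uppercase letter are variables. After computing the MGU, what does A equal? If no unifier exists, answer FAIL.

Decompose mk/2: mk(6, A) =?= mk(6, mk(X1, X1)),  mk(6, Z) =?= mk(6, app(app(B, A), app(6, empty))).
Decompose mk/2: 6 =?= 6,  A =?= mk(X1, X1).
Delete trivial equation 6 =?= 6.
Bind A := mk(X1, X1); substituting into the 2 remaining equations that mention A gives: mk(6, Z) =?= mk(6, app(app(B, mk(X1, X1)), app(6, empty))),  app(app(nil, B), X1) =?= app(app(nil, mk(X1, X1)), false).
Decompose mk/2: 6 =?= 6,  Z =?= app(app(B, mk(X1, X1)), app(6, empty)).
Delete trivial equation 6 =?= 6.
Bind Z := app(app(B, mk(X1, X1)), app(6, empty)); substituting into the one remaining equation that mentions Z gives: mk(app(false, mk(app(app(B, mk(X1, X1)), app(6, empty)), B)), app(6, empty)) =?= mk(app(false, V), app(6, empty)).
Decompose app/2: app(nil, B) =?= app(nil, mk(X1, X1)),  X1 =?= false.
Decompose app/2: nil =?= nil,  B =?= mk(X1, X1).
Delete trivial equation nil =?= nil.
Bind B := mk(X1, X1); substituting into the one remaining equation that mentions B gives: mk(app(false, mk(app(app(mk(X1, X1), mk(X1, X1)), app(6, empty)), mk(X1, X1))), app(6, empty)) =?= mk(app(false, V), app(6, empty)). Substituting into the earlier binding gives Z := app(app(mk(X1, X1), mk(X1, X1)), app(6, empty)).
Bind X1 := false; substituting into the remaining equation gives: mk(app(false, mk(app(app(mk(false, false), mk(false, false)), app(6, empty)), mk(false, false))), app(6, empty)) =?= mk(app(false, V), app(6, empty)). Substituting into the earlier bindings gives A := mk(false, false), Z := app(app(mk(false, false), mk(false, false)), app(6, empty)), B := mk(false, false).
Decompose mk/2: app(false, mk(app(app(mk(false, false), mk(false, false)), app(6, empty)), mk(false, false))) =?= app(false, V),  app(6, empty) =?= app(6, empty).
Decompose app/2: false =?= false,  mk(app(app(mk(false, false), mk(false, false)), app(6, empty)), mk(false, false)) =?= V.
Delete trivial equation false =?= false.
Bind V := mk(app(app(mk(false, false), mk(false, false)), app(6, empty)), mk(false, false)); no other remaining equation mentions V.
Delete trivial equation app(6, empty) =?= app(6, empty).
MGU = { A ↦ mk(false, false), Z ↦ app(app(mk(false, false), mk(false, false)), app(6, empty)), B ↦ mk(false, false), X1 ↦ false, V ↦ mk(app(app(mk(false, false), mk(false, false)), app(6, empty)), mk(false, false)) }, so A ↦ mk(false, false).

mk(false, false)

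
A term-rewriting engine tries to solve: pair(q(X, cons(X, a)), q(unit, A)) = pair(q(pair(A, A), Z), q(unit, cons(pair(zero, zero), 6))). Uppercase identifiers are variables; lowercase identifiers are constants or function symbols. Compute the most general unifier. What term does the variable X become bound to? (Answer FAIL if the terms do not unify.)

Decompose pair/2: q(X, cons(X, a)) = q(pair(A, A), Z),  q(unit, A) = q(unit, cons(pair(zero, zero), 6)).
Decompose q/2: X = pair(A, A),  cons(X, a) = Z.
Bind X := pair(A, A); substituting into the one remaining equation that mentions X gives: cons(pair(A, A), a) = Z.
Bind Z := cons(pair(A, A), a); no other remaining equation mentions Z.
Decompose q/2: unit = unit,  A = cons(pair(zero, zero), 6).
Delete trivial equation unit = unit.
Bind A := cons(pair(zero, zero), 6). Substituting into the earlier bindings gives X := pair(cons(pair(zero, zero), 6), cons(pair(zero, zero), 6)), Z := cons(pair(cons(pair(zero, zero), 6), cons(pair(zero, zero), 6)), a).
MGU = { X := pair(cons(pair(zero, zero), 6), cons(pair(zero, zero), 6)), Z := cons(pair(cons(pair(zero, zero), 6), cons(pair(zero, zero), 6)), a), A := cons(pair(zero, zero), 6) }, so X := pair(cons(pair(zero, zero), 6), cons(pair(zero, zero), 6)).

pair(cons(pair(zero, zero), 6), cons(pair(zero, zero), 6))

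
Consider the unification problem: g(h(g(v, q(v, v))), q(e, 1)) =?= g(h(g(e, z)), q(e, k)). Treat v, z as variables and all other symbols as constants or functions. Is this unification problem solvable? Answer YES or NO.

Decompose g/2: h(g(v, q(v, v))) =?= h(g(e, z)),  q(e, 1) =?= q(e, k).
Decompose h/1: g(v, q(v, v)) =?= g(e, z).
Decompose g/2: v =?= e,  q(v, v) =?= z.
Bind v := e; substituting into the one remaining equation that mentions v gives: q(e, e) =?= z.
Bind z := q(e, e); no other remaining equation mentions z.
Decompose q/2: e =?= e,  1 =?= k.
Delete trivial equation e =?= e.
Clash: constants 1 and k differ; no unifier exists.

NO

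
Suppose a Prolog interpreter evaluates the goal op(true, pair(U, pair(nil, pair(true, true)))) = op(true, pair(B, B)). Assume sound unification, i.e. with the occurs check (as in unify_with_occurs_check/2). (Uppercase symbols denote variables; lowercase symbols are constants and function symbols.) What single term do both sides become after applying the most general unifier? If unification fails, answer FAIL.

Decompose op/2: true = true,  pair(U, pair(nil, pair(true, true))) = pair(B, B).
Delete trivial equation true = true.
Decompose pair/2: U = B,  pair(nil, pair(true, true)) = B.
Bind U := B; no other remaining equation mentions U.
Bind B := pair(nil, pair(true, true)). Substituting into the earlier binding gives U := pair(nil, pair(true, true)).
Applying the MGU to either side gives op(true, pair(pair(nil, pair(true, true)), pair(nil, pair(true, true)))).

op(true, pair(pair(nil, pair(true, true)), pair(nil, pair(true, true))))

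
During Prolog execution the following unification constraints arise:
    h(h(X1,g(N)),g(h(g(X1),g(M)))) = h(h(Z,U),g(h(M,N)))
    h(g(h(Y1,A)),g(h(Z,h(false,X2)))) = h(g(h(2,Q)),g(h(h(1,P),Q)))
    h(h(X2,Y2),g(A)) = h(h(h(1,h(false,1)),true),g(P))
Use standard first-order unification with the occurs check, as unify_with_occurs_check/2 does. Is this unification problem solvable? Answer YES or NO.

YES

Decompose h/2: h(X1,g(N)) = h(Z,U),  g(h(g(X1),g(M))) = g(h(M,N)).
Decompose h/2: X1 = Z,  g(N) = U.
Bind X1 := Z; substituting into the one remaining equation that mentions X1 gives: g(h(g(Z),g(M))) = g(h(M,N)).
Bind U := g(N); no other remaining equation mentions U.
Decompose g/1: h(g(Z),g(M)) = h(M,N).
Decompose h/2: g(Z) = M,  g(M) = N.
Bind M := g(Z); substituting into the one remaining equation that mentions M gives: g(g(Z)) = N.
Bind N := g(g(Z)); no other remaining equation mentions N. Substituting into the earlier binding gives U := g(g(g(Z))).
Decompose h/2: g(h(Y1,A)) = g(h(2,Q)),  g(h(Z,h(false,X2))) = g(h(h(1,P),Q)).
Decompose g/1: h(Y1,A) = h(2,Q).
Decompose h/2: Y1 = 2,  A = Q.
Bind Y1 := 2; no other remaining equation mentions Y1.
Bind A := Q; substituting into the one remaining equation that mentions A gives: h(h(X2,Y2),g(Q)) = h(h(h(1,h(false,1)),true),g(P)).
Decompose g/1: h(Z,h(false,X2)) = h(h(1,P),Q).
Decompose h/2: Z = h(1,P),  h(false,X2) = Q.
Bind Z := h(1,P); no other remaining equation mentions Z. Substituting into the earlier bindings gives X1 := h(1,P), U := g(g(g(h(1,P)))), M := g(h(1,P)), N := g(g(h(1,P))).
Bind Q := h(false,X2); substituting into the remaining equation gives: h(h(X2,Y2),g(h(false,X2))) = h(h(h(1,h(false,1)),true),g(P)). Substituting into the earlier binding gives A := h(false,X2).
Decompose h/2: h(X2,Y2) = h(h(1,h(false,1)),true),  g(h(false,X2)) = g(P).
Decompose h/2: X2 = h(1,h(false,1)),  Y2 = true.
Bind X2 := h(1,h(false,1)); substituting into the one remaining equation that mentions X2 gives: g(h(false,h(1,h(false,1)))) = g(P). Substituting into the earlier bindings gives A := h(false,h(1,h(false,1))), Q := h(false,h(1,h(false,1))).
Bind Y2 := true; no other remaining equation mentions Y2.
Decompose g/1: h(false,h(1,h(false,1))) = P.
Bind P := h(false,h(1,h(false,1))). Substituting into the earlier bindings gives X1 := h(1,h(false,h(1,h(false,1)))), U := g(g(g(h(1,h(false,h(1,h(false,1))))))), M := g(h(1,h(false,h(1,h(false,1))))), N := g(g(h(1,h(false,h(1,h(false,1)))))), Z := h(1,h(false,h(1,h(false,1)))).
No equations remain and no clash or occurs-check failure arose, so a unifier exists.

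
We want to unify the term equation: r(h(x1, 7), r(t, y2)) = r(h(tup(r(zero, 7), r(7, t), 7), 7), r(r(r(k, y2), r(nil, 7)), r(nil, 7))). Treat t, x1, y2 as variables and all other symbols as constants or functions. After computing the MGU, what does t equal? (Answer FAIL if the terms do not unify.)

Decompose r/2: h(x1, 7) = h(tup(r(zero, 7), r(7, t), 7), 7),  r(t, y2) = r(r(r(k, y2), r(nil, 7)), r(nil, 7)).
Decompose h/2: x1 = tup(r(zero, 7), r(7, t), 7),  7 = 7.
Bind x1 := tup(r(zero, 7), r(7, t), 7); no other remaining equation mentions x1.
Delete trivial equation 7 = 7.
Decompose r/2: t = r(r(k, y2), r(nil, 7)),  y2 = r(nil, 7).
Bind t := r(r(k, y2), r(nil, 7)); no other remaining equation mentions t. Substituting into the earlier binding gives x1 := tup(r(zero, 7), r(7, r(r(k, y2), r(nil, 7))), 7).
Bind y2 := r(nil, 7). Substituting into the earlier bindings gives x1 := tup(r(zero, 7), r(7, r(r(k, r(nil, 7)), r(nil, 7))), 7), t := r(r(k, r(nil, 7)), r(nil, 7)).
MGU = { x1 -> tup(r(zero, 7), r(7, r(r(k, r(nil, 7)), r(nil, 7))), 7), t -> r(r(k, r(nil, 7)), r(nil, 7)), y2 -> r(nil, 7) }, so t -> r(r(k, r(nil, 7)), r(nil, 7)).

r(r(k, r(nil, 7)), r(nil, 7))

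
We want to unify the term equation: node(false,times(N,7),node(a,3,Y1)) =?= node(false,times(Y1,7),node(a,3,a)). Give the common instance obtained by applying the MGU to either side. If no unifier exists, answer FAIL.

node(false,times(a,7),node(a,3,a))

Decompose node/3: false =?= false,  times(N,7) =?= times(Y1,7),  node(a,3,Y1) =?= node(a,3,a).
Delete trivial equation false =?= false.
Decompose times/2: N =?= Y1,  7 =?= 7.
Bind N := Y1; no other remaining equation mentions N.
Delete trivial equation 7 =?= 7.
Decompose node/3: a =?= a,  3 =?= 3,  Y1 =?= a.
Delete trivial equation a =?= a.
Delete trivial equation 3 =?= 3.
Bind Y1 := a. Substituting into the earlier binding gives N := a.
Applying the MGU to either side gives node(false,times(a,7),node(a,3,a)).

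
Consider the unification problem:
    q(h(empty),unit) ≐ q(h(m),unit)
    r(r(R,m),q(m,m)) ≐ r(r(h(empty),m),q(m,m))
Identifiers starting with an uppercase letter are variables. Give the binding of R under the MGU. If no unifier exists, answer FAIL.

FAIL

Decompose q/2: h(empty) ≐ h(m),  unit ≐ unit.
Decompose h/1: empty ≐ m.
Clash: constants empty and m differ; no unifier exists.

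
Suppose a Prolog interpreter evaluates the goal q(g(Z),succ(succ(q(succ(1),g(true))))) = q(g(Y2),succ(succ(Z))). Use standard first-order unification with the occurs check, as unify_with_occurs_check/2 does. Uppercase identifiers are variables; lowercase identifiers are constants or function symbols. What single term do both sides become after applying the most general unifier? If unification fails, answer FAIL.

q(g(q(succ(1),g(true))),succ(succ(q(succ(1),g(true)))))

Decompose q/2: g(Z) = g(Y2),  succ(succ(q(succ(1),g(true)))) = succ(succ(Z)).
Decompose g/1: Z = Y2.
Bind Z := Y2; substituting into the remaining equation gives: succ(succ(q(succ(1),g(true)))) = succ(succ(Y2)).
Decompose succ/1: succ(q(succ(1),g(true))) = succ(Y2).
Decompose succ/1: q(succ(1),g(true)) = Y2.
Bind Y2 := q(succ(1),g(true)). Substituting into the earlier binding gives Z := q(succ(1),g(true)).
Applying the MGU to either side gives q(g(q(succ(1),g(true))),succ(succ(q(succ(1),g(true))))).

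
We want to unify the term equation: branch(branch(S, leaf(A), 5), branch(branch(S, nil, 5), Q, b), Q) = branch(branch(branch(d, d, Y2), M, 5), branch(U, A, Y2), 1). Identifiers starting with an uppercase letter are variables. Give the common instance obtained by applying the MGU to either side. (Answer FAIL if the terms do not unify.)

branch(branch(branch(d, d, b), leaf(1), 5), branch(branch(branch(d, d, b), nil, 5), 1, b), 1)

Decompose branch/3: branch(S, leaf(A), 5) = branch(branch(d, d, Y2), M, 5),  branch(branch(S, nil, 5), Q, b) = branch(U, A, Y2),  Q = 1.
Decompose branch/3: S = branch(d, d, Y2),  leaf(A) = M,  5 = 5.
Bind S := branch(d, d, Y2); substituting into the one remaining equation that mentions S gives: branch(branch(branch(d, d, Y2), nil, 5), Q, b) = branch(U, A, Y2).
Bind M := leaf(A); no other remaining equation mentions M.
Delete trivial equation 5 = 5.
Decompose branch/3: branch(branch(d, d, Y2), nil, 5) = U,  Q = A,  b = Y2.
Bind U := branch(branch(d, d, Y2), nil, 5); no other remaining equation mentions U.
Bind Q := A; substituting into the one remaining equation that mentions Q gives: A = 1.
Bind Y2 := b; no other remaining equation mentions Y2. Substituting into the earlier bindings gives S := branch(d, d, b), U := branch(branch(d, d, b), nil, 5).
Bind A := 1. Substituting into the earlier bindings gives M := leaf(1), Q := 1.
Applying the MGU to either side gives branch(branch(branch(d, d, b), leaf(1), 5), branch(branch(branch(d, d, b), nil, 5), 1, b), 1).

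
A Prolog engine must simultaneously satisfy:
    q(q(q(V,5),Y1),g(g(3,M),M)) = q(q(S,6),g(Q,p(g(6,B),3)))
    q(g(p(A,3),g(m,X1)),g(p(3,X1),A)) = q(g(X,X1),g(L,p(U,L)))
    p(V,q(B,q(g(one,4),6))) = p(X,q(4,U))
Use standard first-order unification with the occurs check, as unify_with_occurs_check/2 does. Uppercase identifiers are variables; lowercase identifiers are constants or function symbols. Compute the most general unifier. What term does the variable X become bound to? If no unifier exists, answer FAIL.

Decompose q/2: q(q(V,5),Y1) = q(S,6),  g(g(3,M),M) = g(Q,p(g(6,B),3)).
Decompose q/2: q(V,5) = S,  Y1 = 6.
Bind S := q(V,5); no other remaining equation mentions S.
Bind Y1 := 6; no other remaining equation mentions Y1.
Decompose g/2: g(3,M) = Q,  M = p(g(6,B),3).
Bind Q := g(3,M); no other remaining equation mentions Q.
Bind M := p(g(6,B),3); no other remaining equation mentions M. Substituting into the earlier binding gives Q := g(3,p(g(6,B),3)).
Decompose q/2: g(p(A,3),g(m,X1)) = g(X,X1),  g(p(3,X1),A) = g(L,p(U,L)).
Decompose g/2: p(A,3) = X,  g(m,X1) = X1.
Bind X := p(A,3); substituting into the one remaining equation that mentions X gives: p(V,q(B,q(g(one,4),6))) = p(p(A,3),q(4,U)).
Occurs check fails: X1 occurs in g(m,X1); the equation X1 = g(m,X1) has no finite solution.

FAIL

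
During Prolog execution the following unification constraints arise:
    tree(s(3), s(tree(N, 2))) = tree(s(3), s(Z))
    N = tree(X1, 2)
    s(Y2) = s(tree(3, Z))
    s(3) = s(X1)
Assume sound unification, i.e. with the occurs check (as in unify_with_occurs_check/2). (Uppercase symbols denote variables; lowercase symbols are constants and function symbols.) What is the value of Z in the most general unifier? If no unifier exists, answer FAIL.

tree(tree(3, 2), 2)

Decompose tree/2: s(3) = s(3),  s(tree(N, 2)) = s(Z).
Delete trivial equation s(3) = s(3).
Decompose s/1: tree(N, 2) = Z.
Bind Z := tree(N, 2); substituting into the one remaining equation that mentions Z gives: s(Y2) = s(tree(3, tree(N, 2))).
Bind N := tree(X1, 2); substituting into the one remaining equation that mentions N gives: s(Y2) = s(tree(3, tree(tree(X1, 2), 2))). Substituting into the earlier binding gives Z := tree(tree(X1, 2), 2).
Decompose s/1: Y2 = tree(3, tree(tree(X1, 2), 2)).
Bind Y2 := tree(3, tree(tree(X1, 2), 2)); no other remaining equation mentions Y2.
Decompose s/1: 3 = X1.
Bind X1 := 3. Substituting into the earlier bindings gives Z := tree(tree(3, 2), 2), N := tree(3, 2), Y2 := tree(3, tree(tree(3, 2), 2)).
MGU = { Z -> tree(tree(3, 2), 2), N -> tree(3, 2), Y2 -> tree(3, tree(tree(3, 2), 2)), X1 -> 3 }, so Z -> tree(tree(3, 2), 2).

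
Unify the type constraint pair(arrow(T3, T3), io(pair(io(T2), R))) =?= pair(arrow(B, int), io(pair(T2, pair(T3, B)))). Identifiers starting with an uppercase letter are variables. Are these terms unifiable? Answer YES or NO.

NO

Decompose pair/2: arrow(T3, T3) =?= arrow(B, int),  io(pair(io(T2), R)) =?= io(pair(T2, pair(T3, B))).
Decompose arrow/2: T3 =?= B,  T3 =?= int.
Bind T3 := B; substituting into the remaining equations gives: B =?= int,  io(pair(io(T2), R)) =?= io(pair(T2, pair(B, B))).
Bind B := int; substituting into the remaining equation gives: io(pair(io(T2), R)) =?= io(pair(T2, pair(int, int))). Substituting into the earlier binding gives T3 := int.
Decompose io/1: pair(io(T2), R) =?= pair(T2, pair(int, int)).
Decompose pair/2: io(T2) =?= T2,  R =?= pair(int, int).
Occurs check fails: T2 occurs in io(T2); the equation T2 =?= io(T2) has no finite solution.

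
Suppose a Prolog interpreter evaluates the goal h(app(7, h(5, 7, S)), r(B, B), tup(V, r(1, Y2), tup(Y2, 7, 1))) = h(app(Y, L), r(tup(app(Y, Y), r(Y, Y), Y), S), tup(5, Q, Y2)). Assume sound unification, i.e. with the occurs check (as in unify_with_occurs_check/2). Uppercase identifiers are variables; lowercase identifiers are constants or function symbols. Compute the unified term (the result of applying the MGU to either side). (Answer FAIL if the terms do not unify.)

Decompose h/3: app(7, h(5, 7, S)) = app(Y, L),  r(B, B) = r(tup(app(Y, Y), r(Y, Y), Y), S),  tup(V, r(1, Y2), tup(Y2, 7, 1)) = tup(5, Q, Y2).
Decompose app/2: 7 = Y,  h(5, 7, S) = L.
Bind Y := 7; substituting into the one remaining equation that mentions Y gives: r(B, B) = r(tup(app(7, 7), r(7, 7), 7), S).
Bind L := h(5, 7, S); no other remaining equation mentions L.
Decompose r/2: B = tup(app(7, 7), r(7, 7), 7),  B = S.
Bind B := tup(app(7, 7), r(7, 7), 7); substituting into the one remaining equation that mentions B gives: tup(app(7, 7), r(7, 7), 7) = S.
Bind S := tup(app(7, 7), r(7, 7), 7); no other remaining equation mentions S. Substituting into the earlier binding gives L := h(5, 7, tup(app(7, 7), r(7, 7), 7)).
Decompose tup/3: V = 5,  r(1, Y2) = Q,  tup(Y2, 7, 1) = Y2.
Bind V := 5; no other remaining equation mentions V.
Bind Q := r(1, Y2); no other remaining equation mentions Q.
Occurs check fails: Y2 occurs in tup(Y2, 7, 1); the equation Y2 = tup(Y2, 7, 1) has no finite solution.

FAIL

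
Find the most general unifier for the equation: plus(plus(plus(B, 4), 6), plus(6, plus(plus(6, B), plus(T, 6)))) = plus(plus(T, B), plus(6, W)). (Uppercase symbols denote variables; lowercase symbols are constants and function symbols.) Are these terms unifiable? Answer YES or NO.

Decompose plus/2: plus(plus(B, 4), 6) = plus(T, B),  plus(6, plus(plus(6, B), plus(T, 6))) = plus(6, W).
Decompose plus/2: plus(B, 4) = T,  6 = B.
Bind T := plus(B, 4); substituting into the one remaining equation that mentions T gives: plus(6, plus(plus(6, B), plus(plus(B, 4), 6))) = plus(6, W).
Bind B := 6; substituting into the remaining equation gives: plus(6, plus(plus(6, 6), plus(plus(6, 4), 6))) = plus(6, W). Substituting into the earlier binding gives T := plus(6, 4).
Decompose plus/2: 6 = 6,  plus(plus(6, 6), plus(plus(6, 4), 6)) = W.
Delete trivial equation 6 = 6.
Bind W := plus(plus(6, 6), plus(plus(6, 4), 6)).
No equations remain and no clash or occurs-check failure arose, so a unifier exists.

YES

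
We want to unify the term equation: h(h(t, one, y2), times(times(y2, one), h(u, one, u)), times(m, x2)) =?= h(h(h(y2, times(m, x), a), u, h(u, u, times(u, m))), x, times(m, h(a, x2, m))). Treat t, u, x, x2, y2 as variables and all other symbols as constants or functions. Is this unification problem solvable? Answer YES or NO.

Decompose h/3: h(t, one, y2) =?= h(h(y2, times(m, x), a), u, h(u, u, times(u, m))),  times(times(y2, one), h(u, one, u)) =?= x,  times(m, x2) =?= times(m, h(a, x2, m)).
Decompose h/3: t =?= h(y2, times(m, x), a),  one =?= u,  y2 =?= h(u, u, times(u, m)).
Bind t := h(y2, times(m, x), a); no other remaining equation mentions t.
Bind u := one; substituting into the 2 remaining equations that mention u gives: y2 =?= h(one, one, times(one, m)),  times(times(y2, one), h(one, one, one)) =?= x.
Bind y2 := h(one, one, times(one, m)); substituting into the one remaining equation that mentions y2 gives: times(times(h(one, one, times(one, m)), one), h(one, one, one)) =?= x. Substituting into the earlier binding gives t := h(h(one, one, times(one, m)), times(m, x), a).
Bind x := times(times(h(one, one, times(one, m)), one), h(one, one, one)); no other remaining equation mentions x. Substituting into the earlier binding gives t := h(h(one, one, times(one, m)), times(m, times(times(h(one, one, times(one, m)), one), h(one, one, one))), a).
Decompose times/2: m =?= m,  x2 =?= h(a, x2, m).
Delete trivial equation m =?= m.
Occurs check fails: x2 occurs in h(a, x2, m); the equation x2 =?= h(a, x2, m) has no finite solution.

NO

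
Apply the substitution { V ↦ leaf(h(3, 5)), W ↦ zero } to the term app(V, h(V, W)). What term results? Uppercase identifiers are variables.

app(leaf(h(3, 5)), h(leaf(h(3, 5)), zero))

Replace each occurrence of V with leaf(h(3, 5)).
Replace each occurrence of W with zero.
Result: app(leaf(h(3, 5)), h(leaf(h(3, 5)), zero)).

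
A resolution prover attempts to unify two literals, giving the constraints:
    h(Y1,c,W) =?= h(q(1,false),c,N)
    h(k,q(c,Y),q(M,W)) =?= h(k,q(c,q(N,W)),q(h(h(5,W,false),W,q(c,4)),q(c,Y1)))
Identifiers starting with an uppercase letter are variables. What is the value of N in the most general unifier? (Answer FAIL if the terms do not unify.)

q(c,q(1,false))

Decompose h/3: Y1 =?= q(1,false),  c =?= c,  W =?= N.
Bind Y1 := q(1,false); substituting into the one remaining equation that mentions Y1 gives: h(k,q(c,Y),q(M,W)) =?= h(k,q(c,q(N,W)),q(h(h(5,W,false),W,q(c,4)),q(c,q(1,false)))).
Delete trivial equation c =?= c.
Bind W := N; substituting into the remaining equation gives: h(k,q(c,Y),q(M,N)) =?= h(k,q(c,q(N,N)),q(h(h(5,N,false),N,q(c,4)),q(c,q(1,false)))).
Decompose h/3: k =?= k,  q(c,Y) =?= q(c,q(N,N)),  q(M,N) =?= q(h(h(5,N,false),N,q(c,4)),q(c,q(1,false))).
Delete trivial equation k =?= k.
Decompose q/2: c =?= c,  Y =?= q(N,N).
Delete trivial equation c =?= c.
Bind Y := q(N,N); no other remaining equation mentions Y.
Decompose q/2: M =?= h(h(5,N,false),N,q(c,4)),  N =?= q(c,q(1,false)).
Bind M := h(h(5,N,false),N,q(c,4)); no other remaining equation mentions M.
Bind N := q(c,q(1,false)). Substituting into the earlier bindings gives W := q(c,q(1,false)), Y := q(q(c,q(1,false)),q(c,q(1,false))), M := h(h(5,q(c,q(1,false)),false),q(c,q(1,false)),q(c,4)).
MGU = { Y1 := q(1,false), W := q(c,q(1,false)), Y := q(q(c,q(1,false)),q(c,q(1,false))), M := h(h(5,q(c,q(1,false)),false),q(c,q(1,false)),q(c,4)), N := q(c,q(1,false)) }, so N := q(c,q(1,false)).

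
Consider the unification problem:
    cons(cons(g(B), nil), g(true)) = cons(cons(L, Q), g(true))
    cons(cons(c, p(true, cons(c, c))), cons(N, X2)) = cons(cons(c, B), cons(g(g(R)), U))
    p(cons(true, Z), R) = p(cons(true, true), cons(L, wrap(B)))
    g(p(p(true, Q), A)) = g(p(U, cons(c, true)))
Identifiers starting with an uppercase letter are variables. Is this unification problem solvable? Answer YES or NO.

Decompose cons/2: cons(g(B), nil) = cons(L, Q),  g(true) = g(true).
Decompose cons/2: g(B) = L,  nil = Q.
Bind L := g(B); substituting into the one remaining equation that mentions L gives: p(cons(true, Z), R) = p(cons(true, true), cons(g(B), wrap(B))).
Bind Q := nil; substituting into the one remaining equation that mentions Q gives: g(p(p(true, nil), A)) = g(p(U, cons(c, true))).
Delete trivial equation g(true) = g(true).
Decompose cons/2: cons(c, p(true, cons(c, c))) = cons(c, B),  cons(N, X2) = cons(g(g(R)), U).
Decompose cons/2: c = c,  p(true, cons(c, c)) = B.
Delete trivial equation c = c.
Bind B := p(true, cons(c, c)); substituting into the one remaining equation that mentions B gives: p(cons(true, Z), R) = p(cons(true, true), cons(g(p(true, cons(c, c))), wrap(p(true, cons(c, c))))). Substituting into the earlier binding gives L := g(p(true, cons(c, c))).
Decompose cons/2: N = g(g(R)),  X2 = U.
Bind N := g(g(R)); no other remaining equation mentions N.
Bind X2 := U; no other remaining equation mentions X2.
Decompose p/2: cons(true, Z) = cons(true, true),  R = cons(g(p(true, cons(c, c))), wrap(p(true, cons(c, c)))).
Decompose cons/2: true = true,  Z = true.
Delete trivial equation true = true.
Bind Z := true; no other remaining equation mentions Z.
Bind R := cons(g(p(true, cons(c, c))), wrap(p(true, cons(c, c)))); no other remaining equation mentions R. Substituting into the earlier binding gives N := g(g(cons(g(p(true, cons(c, c))), wrap(p(true, cons(c, c)))))).
Decompose g/1: p(p(true, nil), A) = p(U, cons(c, true)).
Decompose p/2: p(true, nil) = U,  A = cons(c, true).
Bind U := p(true, nil); no other remaining equation mentions U. Substituting into the earlier binding gives X2 := p(true, nil).
Bind A := cons(c, true).
No equations remain and no clash or occurs-check failure arose, so a unifier exists.

YES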